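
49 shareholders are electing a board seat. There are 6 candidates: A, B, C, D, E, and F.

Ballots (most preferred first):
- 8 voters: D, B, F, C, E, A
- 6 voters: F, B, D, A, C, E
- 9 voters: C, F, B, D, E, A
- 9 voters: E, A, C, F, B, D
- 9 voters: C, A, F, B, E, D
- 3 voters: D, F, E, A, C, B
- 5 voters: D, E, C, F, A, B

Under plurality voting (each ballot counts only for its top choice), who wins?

First-place votes: A 0, B 0, C 18, D 16, E 9, F 6.

C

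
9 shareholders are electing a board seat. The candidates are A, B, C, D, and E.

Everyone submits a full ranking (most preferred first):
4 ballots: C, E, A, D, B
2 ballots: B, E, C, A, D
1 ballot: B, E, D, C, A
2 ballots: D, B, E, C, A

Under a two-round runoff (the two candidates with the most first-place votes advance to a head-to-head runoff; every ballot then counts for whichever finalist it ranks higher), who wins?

B

Round 1 first-place votes: A 0, B 3, C 4, D 2, E 0. C and B advance.
Runoff: C is ranked above B on 4 ballots, B above C on 5.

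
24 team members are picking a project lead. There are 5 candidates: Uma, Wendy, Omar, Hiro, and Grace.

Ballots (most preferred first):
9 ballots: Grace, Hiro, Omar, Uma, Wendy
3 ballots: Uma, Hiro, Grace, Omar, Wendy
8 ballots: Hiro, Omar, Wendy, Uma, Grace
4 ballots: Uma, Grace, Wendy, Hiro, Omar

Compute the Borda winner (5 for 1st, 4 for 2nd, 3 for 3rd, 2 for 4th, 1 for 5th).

Hiro

Uma: 9×2 + 3×5 + 8×2 + 4×5 = 69
Wendy: 9×1 + 3×1 + 8×3 + 4×3 = 48
Omar: 9×3 + 3×2 + 8×4 + 4×1 = 69
Hiro: 9×4 + 3×4 + 8×5 + 4×2 = 96
Grace: 9×5 + 3×3 + 8×1 + 4×4 = 78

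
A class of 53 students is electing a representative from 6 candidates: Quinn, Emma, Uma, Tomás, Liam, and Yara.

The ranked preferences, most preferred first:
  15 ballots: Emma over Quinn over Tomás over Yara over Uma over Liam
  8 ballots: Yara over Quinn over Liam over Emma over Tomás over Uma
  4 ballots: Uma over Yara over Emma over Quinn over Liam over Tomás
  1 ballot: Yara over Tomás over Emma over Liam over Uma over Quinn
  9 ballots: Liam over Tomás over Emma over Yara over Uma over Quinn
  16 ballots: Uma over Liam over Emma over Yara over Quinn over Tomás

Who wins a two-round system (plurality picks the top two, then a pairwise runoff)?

Emma

Round 1 first-place votes: Quinn 0, Emma 15, Uma 20, Tomás 0, Liam 9, Yara 9. Uma and Emma advance.
Runoff: Uma is ranked above Emma on 20 ballots, Emma above Uma on 33.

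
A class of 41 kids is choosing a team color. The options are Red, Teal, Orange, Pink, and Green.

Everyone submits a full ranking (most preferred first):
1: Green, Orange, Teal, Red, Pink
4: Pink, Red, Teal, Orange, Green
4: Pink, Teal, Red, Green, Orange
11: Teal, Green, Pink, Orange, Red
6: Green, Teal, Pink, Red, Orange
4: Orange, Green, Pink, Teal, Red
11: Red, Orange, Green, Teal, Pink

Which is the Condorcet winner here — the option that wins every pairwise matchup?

Green

Green vs Red: 22–19
Green vs Teal: 22–19
Green vs Orange: 22–19
Green vs Pink: 33–8
Green beats every other option.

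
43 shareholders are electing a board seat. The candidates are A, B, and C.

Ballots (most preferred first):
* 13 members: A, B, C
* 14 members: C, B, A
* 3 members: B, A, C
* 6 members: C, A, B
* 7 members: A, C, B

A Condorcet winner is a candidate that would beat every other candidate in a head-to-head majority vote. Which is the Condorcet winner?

A vs B: 26–17
A vs C: 23–20
A beats every other candidate.

A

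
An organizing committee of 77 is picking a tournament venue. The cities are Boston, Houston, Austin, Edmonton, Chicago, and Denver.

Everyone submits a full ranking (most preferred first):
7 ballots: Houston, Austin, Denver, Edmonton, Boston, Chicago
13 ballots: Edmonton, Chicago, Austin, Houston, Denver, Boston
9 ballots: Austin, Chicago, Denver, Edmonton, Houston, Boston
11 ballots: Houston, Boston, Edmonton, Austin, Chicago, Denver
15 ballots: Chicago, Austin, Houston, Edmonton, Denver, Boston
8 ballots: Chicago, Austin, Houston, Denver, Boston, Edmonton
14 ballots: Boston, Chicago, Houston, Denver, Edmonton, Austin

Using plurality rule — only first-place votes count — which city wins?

Chicago

First-place votes: Boston 14, Houston 18, Austin 9, Edmonton 13, Chicago 23, Denver 0.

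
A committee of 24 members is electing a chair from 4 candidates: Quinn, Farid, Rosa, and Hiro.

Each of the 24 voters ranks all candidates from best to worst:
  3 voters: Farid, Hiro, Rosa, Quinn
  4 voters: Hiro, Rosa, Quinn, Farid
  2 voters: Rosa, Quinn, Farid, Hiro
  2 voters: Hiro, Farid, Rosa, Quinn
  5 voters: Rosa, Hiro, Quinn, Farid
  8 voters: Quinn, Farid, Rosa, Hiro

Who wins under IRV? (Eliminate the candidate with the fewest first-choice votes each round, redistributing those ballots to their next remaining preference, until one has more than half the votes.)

Round 1: Quinn 8, Farid 3, Rosa 7, Hiro 6. Farid eliminated.
Round 2: Quinn 8, Rosa 7, Hiro 9. Rosa eliminated.
Round 3: Quinn 10, Hiro 14. Hiro has a majority (≥13).

Hiro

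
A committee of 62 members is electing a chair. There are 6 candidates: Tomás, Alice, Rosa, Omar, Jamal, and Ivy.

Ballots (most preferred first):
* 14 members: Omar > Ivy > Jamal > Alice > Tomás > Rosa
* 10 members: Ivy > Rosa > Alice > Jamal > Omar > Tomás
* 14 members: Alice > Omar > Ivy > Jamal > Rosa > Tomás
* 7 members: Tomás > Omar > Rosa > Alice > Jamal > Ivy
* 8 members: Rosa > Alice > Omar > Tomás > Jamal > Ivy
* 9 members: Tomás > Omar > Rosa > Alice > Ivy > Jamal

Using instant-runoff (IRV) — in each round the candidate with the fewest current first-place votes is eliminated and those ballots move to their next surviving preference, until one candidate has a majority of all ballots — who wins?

Round 1: Tomás 16, Alice 14, Rosa 8, Omar 14, Jamal 0, Ivy 10. Jamal eliminated.
Round 2: Tomás 16, Alice 14, Rosa 8, Omar 14, Ivy 10. Rosa eliminated.
Round 3: Tomás 16, Alice 22, Omar 14, Ivy 10. Ivy eliminated.
Round 4: Tomás 16, Alice 32, Omar 14. Alice has a majority (≥32).

Alice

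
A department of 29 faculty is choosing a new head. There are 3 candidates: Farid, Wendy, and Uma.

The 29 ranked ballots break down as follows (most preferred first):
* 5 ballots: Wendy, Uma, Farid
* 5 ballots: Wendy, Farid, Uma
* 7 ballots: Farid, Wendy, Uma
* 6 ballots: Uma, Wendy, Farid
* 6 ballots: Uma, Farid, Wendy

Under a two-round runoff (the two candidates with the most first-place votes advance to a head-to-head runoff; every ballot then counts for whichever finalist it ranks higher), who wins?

Round 1 first-place votes: Farid 7, Wendy 10, Uma 12. Uma and Wendy advance.
Runoff: Uma is ranked above Wendy on 12 ballots, Wendy above Uma on 17.

Wendy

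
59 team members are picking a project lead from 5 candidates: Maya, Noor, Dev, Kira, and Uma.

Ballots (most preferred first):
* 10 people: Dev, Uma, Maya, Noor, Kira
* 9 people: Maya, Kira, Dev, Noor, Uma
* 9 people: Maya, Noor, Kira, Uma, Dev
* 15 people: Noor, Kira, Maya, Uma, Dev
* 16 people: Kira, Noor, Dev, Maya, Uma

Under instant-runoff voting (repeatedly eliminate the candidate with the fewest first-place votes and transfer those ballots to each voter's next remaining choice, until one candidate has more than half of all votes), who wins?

Kira

Round 1: Maya 18, Noor 15, Dev 10, Kira 16, Uma 0. Uma eliminated.
Round 2: Maya 18, Noor 15, Dev 10, Kira 16. Dev eliminated.
Round 3: Maya 28, Noor 15, Kira 16. Noor eliminated.
Round 4: Maya 28, Kira 31. Kira has a majority (≥30).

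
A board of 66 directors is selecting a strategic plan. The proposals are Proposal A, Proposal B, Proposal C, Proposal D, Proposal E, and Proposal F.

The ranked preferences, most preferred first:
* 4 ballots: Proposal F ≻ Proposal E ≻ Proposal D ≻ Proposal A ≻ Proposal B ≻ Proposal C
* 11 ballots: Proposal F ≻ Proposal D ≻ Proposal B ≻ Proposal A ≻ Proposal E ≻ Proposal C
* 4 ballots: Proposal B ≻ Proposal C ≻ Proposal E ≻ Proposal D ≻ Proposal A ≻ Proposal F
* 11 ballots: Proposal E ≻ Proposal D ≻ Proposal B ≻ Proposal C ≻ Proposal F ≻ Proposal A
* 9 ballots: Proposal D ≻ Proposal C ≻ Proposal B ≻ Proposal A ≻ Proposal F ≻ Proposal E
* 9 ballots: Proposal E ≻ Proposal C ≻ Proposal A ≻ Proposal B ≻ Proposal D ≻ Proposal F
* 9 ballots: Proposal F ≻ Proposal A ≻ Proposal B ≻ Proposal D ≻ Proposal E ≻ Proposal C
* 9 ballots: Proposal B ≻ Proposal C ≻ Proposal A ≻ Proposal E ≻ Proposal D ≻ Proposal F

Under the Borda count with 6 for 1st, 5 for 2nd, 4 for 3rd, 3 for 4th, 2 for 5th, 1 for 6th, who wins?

Proposal B

Proposal A: 4×3 + 11×3 + 4×2 + 11×1 + 9×3 + 9×4 + 9×5 + 9×4 = 208
Proposal B: 4×2 + 11×4 + 4×6 + 11×4 + 9×4 + 9×3 + 9×4 + 9×6 = 273
Proposal C: 4×1 + 11×1 + 4×5 + 11×3 + 9×5 + 9×5 + 9×1 + 9×5 = 212
Proposal D: 4×4 + 11×5 + 4×3 + 11×5 + 9×6 + 9×2 + 9×3 + 9×2 = 255
Proposal E: 4×5 + 11×2 + 4×4 + 11×6 + 9×1 + 9×6 + 9×2 + 9×3 = 232
Proposal F: 4×6 + 11×6 + 4×1 + 11×2 + 9×2 + 9×1 + 9×6 + 9×1 = 206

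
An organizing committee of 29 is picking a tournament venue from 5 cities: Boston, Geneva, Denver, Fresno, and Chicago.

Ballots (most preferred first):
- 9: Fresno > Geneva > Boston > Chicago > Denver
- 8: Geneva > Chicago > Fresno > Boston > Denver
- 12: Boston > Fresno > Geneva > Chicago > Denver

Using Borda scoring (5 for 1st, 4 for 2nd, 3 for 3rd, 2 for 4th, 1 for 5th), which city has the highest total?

Boston: 9×3 + 8×2 + 12×5 = 103
Geneva: 9×4 + 8×5 + 12×3 = 112
Denver: 9×1 + 8×1 + 12×1 = 29
Fresno: 9×5 + 8×3 + 12×4 = 117
Chicago: 9×2 + 8×4 + 12×2 = 74

Fresno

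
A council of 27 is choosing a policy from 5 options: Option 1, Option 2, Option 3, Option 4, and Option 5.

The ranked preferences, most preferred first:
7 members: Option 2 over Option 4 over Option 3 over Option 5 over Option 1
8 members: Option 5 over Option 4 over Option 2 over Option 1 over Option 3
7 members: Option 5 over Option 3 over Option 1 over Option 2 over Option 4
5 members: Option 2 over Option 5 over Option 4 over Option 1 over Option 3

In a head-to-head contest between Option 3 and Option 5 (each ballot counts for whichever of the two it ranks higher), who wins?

Option 3 is ranked above Option 5 on 7 ballots; Option 5 above Option 3 on 20.

Option 5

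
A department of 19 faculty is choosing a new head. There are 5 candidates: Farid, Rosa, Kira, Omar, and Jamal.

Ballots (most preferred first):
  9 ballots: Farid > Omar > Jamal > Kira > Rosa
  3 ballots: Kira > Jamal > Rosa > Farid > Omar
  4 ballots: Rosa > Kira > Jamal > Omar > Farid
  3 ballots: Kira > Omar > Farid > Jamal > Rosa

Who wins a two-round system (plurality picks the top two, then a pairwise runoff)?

Kira

Round 1 first-place votes: Farid 9, Rosa 4, Kira 6, Omar 0, Jamal 0. Farid and Kira advance.
Runoff: Farid is ranked above Kira on 9 ballots, Kira above Farid on 10.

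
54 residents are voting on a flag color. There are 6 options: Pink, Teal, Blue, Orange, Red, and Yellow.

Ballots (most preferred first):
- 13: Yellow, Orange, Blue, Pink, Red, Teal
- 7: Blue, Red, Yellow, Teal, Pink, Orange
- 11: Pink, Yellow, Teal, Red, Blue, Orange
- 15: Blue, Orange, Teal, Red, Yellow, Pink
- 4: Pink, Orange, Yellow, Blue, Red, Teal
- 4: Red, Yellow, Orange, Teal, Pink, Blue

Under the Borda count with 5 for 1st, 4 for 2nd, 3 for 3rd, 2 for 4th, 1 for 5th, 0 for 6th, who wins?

Pink: 13×2 + 7×1 + 11×5 + 15×0 + 4×5 + 4×1 = 112
Teal: 13×0 + 7×2 + 11×3 + 15×3 + 4×0 + 4×2 = 100
Blue: 13×3 + 7×5 + 11×1 + 15×5 + 4×2 + 4×0 = 168
Orange: 13×4 + 7×0 + 11×0 + 15×4 + 4×4 + 4×3 = 140
Red: 13×1 + 7×4 + 11×2 + 15×2 + 4×1 + 4×5 = 117
Yellow: 13×5 + 7×3 + 11×4 + 15×1 + 4×3 + 4×4 = 173

Yellow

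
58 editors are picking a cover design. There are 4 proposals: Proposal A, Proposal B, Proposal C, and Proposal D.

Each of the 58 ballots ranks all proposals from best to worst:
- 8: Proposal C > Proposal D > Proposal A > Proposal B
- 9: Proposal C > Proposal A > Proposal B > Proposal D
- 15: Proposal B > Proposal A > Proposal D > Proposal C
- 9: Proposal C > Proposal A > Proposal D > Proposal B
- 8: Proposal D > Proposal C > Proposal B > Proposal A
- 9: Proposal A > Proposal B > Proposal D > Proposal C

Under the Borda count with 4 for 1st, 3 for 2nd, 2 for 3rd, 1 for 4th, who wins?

Proposal A

Proposal A: 8×2 + 9×3 + 15×3 + 9×3 + 8×1 + 9×4 = 159
Proposal B: 8×1 + 9×2 + 15×4 + 9×1 + 8×2 + 9×3 = 138
Proposal C: 8×4 + 9×4 + 15×1 + 9×4 + 8×3 + 9×1 = 152
Proposal D: 8×3 + 9×1 + 15×2 + 9×2 + 8×4 + 9×2 = 131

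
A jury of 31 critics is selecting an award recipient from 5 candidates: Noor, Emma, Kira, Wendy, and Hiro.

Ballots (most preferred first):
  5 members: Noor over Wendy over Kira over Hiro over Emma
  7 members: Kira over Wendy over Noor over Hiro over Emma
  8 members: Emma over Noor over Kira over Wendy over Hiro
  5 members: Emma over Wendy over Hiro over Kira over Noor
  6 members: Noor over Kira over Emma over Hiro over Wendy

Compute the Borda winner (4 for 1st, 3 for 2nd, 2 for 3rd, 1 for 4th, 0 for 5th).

Noor: 5×4 + 7×2 + 8×3 + 5×0 + 6×4 = 82
Emma: 5×0 + 7×0 + 8×4 + 5×4 + 6×2 = 64
Kira: 5×2 + 7×4 + 8×2 + 5×1 + 6×3 = 77
Wendy: 5×3 + 7×3 + 8×1 + 5×3 + 6×0 = 59
Hiro: 5×1 + 7×1 + 8×0 + 5×2 + 6×1 = 28

Noor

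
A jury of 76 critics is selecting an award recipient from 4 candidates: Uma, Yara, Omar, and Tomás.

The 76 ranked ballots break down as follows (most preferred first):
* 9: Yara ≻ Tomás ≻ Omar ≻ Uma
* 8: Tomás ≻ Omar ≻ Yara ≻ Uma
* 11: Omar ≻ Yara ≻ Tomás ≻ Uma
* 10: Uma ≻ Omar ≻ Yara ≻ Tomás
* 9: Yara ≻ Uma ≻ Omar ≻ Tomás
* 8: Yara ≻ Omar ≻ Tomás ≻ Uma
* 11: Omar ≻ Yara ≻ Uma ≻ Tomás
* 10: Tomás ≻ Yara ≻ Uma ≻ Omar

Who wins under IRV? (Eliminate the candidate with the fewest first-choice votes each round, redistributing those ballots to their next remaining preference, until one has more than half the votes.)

Round 1: Uma 10, Yara 26, Omar 22, Tomás 18. Uma eliminated.
Round 2: Yara 26, Omar 32, Tomás 18. Tomás eliminated.
Round 3: Yara 36, Omar 40. Omar has a majority (≥39).

Omar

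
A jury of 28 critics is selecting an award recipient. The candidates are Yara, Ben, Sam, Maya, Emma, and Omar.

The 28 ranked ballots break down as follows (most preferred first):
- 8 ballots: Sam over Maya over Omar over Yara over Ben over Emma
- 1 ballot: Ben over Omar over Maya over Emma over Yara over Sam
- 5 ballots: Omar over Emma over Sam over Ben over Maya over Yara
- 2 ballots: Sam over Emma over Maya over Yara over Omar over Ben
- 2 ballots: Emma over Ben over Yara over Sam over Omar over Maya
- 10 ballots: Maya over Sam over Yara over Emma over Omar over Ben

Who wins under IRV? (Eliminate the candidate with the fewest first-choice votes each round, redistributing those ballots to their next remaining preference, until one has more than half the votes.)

Round 1: Yara 0, Ben 1, Sam 10, Maya 10, Emma 2, Omar 5. Yara eliminated.
Round 2: Ben 1, Sam 10, Maya 10, Emma 2, Omar 5. Ben eliminated.
Round 3: Sam 10, Maya 10, Emma 2, Omar 6. Emma eliminated.
Round 4: Sam 12, Maya 10, Omar 6. Omar eliminated.
Round 5: Sam 17, Maya 11. Sam has a majority (≥15).

Sam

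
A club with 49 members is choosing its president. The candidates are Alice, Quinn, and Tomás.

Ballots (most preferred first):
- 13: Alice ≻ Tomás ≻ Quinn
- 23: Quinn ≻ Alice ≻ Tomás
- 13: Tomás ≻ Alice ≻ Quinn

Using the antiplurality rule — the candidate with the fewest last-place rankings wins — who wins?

Alice

Last-place votes: Alice 0, Quinn 26, Tomás 23.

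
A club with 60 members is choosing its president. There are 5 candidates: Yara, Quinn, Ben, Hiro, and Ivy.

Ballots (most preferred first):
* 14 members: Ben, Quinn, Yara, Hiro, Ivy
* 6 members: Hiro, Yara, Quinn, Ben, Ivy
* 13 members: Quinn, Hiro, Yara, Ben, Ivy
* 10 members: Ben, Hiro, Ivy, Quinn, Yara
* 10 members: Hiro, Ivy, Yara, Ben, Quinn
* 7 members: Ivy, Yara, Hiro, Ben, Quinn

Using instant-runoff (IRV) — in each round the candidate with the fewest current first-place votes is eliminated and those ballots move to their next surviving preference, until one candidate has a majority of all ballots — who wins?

Round 1: Yara 0, Quinn 13, Ben 24, Hiro 16, Ivy 7. Yara eliminated.
Round 2: Quinn 13, Ben 24, Hiro 16, Ivy 7. Ivy eliminated.
Round 3: Quinn 13, Ben 24, Hiro 23. Quinn eliminated.
Round 4: Ben 24, Hiro 36. Hiro has a majority (≥31).

Hiro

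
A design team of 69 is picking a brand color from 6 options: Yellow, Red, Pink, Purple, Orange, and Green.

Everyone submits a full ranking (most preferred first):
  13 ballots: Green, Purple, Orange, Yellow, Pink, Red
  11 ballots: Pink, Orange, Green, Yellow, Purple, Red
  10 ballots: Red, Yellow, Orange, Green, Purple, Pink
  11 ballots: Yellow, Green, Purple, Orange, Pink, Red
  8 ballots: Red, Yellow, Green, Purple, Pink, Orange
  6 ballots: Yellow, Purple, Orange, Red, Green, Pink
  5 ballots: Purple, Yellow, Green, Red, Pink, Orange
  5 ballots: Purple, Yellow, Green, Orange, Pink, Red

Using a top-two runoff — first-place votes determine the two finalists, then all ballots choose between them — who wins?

Yellow

Round 1 first-place votes: Yellow 17, Red 18, Pink 11, Purple 10, Orange 0, Green 13. Red and Yellow advance.
Runoff: Red is ranked above Yellow on 18 ballots, Yellow above Red on 51.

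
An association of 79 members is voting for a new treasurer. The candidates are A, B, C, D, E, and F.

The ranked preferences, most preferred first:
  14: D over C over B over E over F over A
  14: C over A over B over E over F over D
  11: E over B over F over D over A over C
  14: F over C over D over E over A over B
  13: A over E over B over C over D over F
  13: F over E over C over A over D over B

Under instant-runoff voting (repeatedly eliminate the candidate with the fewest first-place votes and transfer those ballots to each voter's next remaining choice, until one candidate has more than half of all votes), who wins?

C

Round 1: A 13, B 0, C 14, D 14, E 11, F 27. B eliminated.
Round 2: A 13, C 14, D 14, E 11, F 27. E eliminated.
Round 3: A 13, C 14, D 14, F 38. A eliminated.
Round 4: C 27, D 14, F 38. D eliminated.
Round 5: C 41, F 38. C has a majority (≥40).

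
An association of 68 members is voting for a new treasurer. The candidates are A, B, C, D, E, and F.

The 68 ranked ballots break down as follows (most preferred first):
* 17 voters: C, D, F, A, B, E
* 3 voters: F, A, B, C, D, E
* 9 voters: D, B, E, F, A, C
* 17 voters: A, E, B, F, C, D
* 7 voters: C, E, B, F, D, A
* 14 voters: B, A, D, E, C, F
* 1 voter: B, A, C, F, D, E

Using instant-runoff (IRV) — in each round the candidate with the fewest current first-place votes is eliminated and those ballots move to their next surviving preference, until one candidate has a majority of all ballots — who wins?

B

Round 1: A 17, B 15, C 24, D 9, E 0, F 3. E eliminated.
Round 2: A 17, B 15, C 24, D 9, F 3. F eliminated.
Round 3: A 20, B 15, C 24, D 9. D eliminated.
Round 4: A 20, B 24, C 24. A eliminated.
Round 5: B 44, C 24. B has a majority (≥35).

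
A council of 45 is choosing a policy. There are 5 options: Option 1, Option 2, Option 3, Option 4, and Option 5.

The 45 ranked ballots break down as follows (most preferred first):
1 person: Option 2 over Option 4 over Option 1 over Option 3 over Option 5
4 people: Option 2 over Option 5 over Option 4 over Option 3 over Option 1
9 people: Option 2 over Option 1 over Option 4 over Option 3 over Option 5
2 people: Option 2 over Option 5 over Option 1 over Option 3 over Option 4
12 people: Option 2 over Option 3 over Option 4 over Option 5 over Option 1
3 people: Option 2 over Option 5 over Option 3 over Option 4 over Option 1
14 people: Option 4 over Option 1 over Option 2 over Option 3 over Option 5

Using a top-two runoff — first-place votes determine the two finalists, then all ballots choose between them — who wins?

Round 1 first-place votes: Option 1 0, Option 2 31, Option 3 0, Option 4 14, Option 5 0. Option 2 and Option 4 advance.
Runoff: Option 2 is ranked above Option 4 on 31 ballots, Option 4 above Option 2 on 14.

Option 2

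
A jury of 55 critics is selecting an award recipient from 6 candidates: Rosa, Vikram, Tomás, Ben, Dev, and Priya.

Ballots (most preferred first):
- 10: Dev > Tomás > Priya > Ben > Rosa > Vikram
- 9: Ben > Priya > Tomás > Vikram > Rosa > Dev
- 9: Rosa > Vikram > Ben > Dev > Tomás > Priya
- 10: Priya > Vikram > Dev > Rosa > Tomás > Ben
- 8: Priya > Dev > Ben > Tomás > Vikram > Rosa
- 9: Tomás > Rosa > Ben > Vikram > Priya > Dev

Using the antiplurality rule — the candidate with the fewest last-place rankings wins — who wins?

Tomás

Last-place votes: Rosa 8, Vikram 10, Tomás 0, Ben 10, Dev 18, Priya 9.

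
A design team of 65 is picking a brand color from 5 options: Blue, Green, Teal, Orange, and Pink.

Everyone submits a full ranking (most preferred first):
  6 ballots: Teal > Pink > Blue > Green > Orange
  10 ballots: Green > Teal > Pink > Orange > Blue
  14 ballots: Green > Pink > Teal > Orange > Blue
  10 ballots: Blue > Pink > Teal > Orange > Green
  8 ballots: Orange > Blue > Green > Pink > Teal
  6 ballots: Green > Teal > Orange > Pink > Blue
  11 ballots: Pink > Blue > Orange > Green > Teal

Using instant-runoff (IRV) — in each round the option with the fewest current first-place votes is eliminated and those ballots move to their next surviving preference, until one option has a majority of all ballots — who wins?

Blue

Round 1: Blue 10, Green 30, Teal 6, Orange 8, Pink 11. Teal eliminated.
Round 2: Blue 10, Green 30, Orange 8, Pink 17. Orange eliminated.
Round 3: Blue 18, Green 30, Pink 17. Pink eliminated.
Round 4: Blue 35, Green 30. Blue has a majority (≥33).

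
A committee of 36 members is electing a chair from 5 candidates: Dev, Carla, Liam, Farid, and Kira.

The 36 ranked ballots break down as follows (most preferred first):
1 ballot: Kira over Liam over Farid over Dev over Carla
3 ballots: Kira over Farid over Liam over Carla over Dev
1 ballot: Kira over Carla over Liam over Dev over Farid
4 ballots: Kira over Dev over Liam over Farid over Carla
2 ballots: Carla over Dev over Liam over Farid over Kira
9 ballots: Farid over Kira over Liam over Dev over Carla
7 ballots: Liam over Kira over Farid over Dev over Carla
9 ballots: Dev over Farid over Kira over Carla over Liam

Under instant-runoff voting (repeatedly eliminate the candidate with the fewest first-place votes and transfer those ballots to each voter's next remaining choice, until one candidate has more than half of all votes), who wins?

Kira

Round 1: Dev 9, Carla 2, Liam 7, Farid 9, Kira 9. Carla eliminated.
Round 2: Dev 11, Liam 7, Farid 9, Kira 9. Liam eliminated.
Round 3: Dev 11, Farid 9, Kira 16. Farid eliminated.
Round 4: Dev 11, Kira 25. Kira has a majority (≥19).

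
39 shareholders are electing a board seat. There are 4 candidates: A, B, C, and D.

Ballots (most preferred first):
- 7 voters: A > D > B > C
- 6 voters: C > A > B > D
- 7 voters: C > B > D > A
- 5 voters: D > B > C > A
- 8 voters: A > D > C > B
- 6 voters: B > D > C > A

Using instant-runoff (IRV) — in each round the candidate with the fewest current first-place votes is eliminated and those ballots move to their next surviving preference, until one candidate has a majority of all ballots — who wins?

Round 1: A 15, B 6, C 13, D 5. D eliminated.
Round 2: A 15, B 11, C 13. B eliminated.
Round 3: A 15, C 24. C has a majority (≥20).

C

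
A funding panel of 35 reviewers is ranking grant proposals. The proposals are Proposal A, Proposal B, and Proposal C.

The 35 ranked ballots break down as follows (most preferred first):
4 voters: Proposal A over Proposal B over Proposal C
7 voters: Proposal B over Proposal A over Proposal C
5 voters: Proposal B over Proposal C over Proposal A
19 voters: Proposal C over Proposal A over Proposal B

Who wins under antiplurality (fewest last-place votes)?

Last-place votes: Proposal A 5, Proposal B 19, Proposal C 11.

Proposal A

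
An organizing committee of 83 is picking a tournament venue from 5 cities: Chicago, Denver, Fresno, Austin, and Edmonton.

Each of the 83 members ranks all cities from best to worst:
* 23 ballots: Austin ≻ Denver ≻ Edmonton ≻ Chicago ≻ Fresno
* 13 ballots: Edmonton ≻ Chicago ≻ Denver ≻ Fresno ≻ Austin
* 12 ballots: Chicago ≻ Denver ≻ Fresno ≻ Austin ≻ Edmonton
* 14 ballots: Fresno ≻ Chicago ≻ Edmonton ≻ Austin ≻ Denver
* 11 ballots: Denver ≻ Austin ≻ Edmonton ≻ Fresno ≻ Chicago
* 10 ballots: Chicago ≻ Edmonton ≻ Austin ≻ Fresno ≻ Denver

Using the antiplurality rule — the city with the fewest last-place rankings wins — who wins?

Chicago

Last-place votes: Chicago 11, Denver 24, Fresno 23, Austin 13, Edmonton 12.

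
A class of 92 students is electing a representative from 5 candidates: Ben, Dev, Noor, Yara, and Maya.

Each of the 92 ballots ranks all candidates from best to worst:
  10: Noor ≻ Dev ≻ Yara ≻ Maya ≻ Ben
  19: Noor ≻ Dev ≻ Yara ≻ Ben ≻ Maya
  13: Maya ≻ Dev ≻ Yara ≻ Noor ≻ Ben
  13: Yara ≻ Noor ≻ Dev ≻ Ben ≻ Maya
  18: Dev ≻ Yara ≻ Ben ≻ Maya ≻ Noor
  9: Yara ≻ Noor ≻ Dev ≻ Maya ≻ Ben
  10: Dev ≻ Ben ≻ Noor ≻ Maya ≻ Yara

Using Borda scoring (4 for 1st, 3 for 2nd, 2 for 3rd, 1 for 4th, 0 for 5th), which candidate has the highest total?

Dev

Ben: 10×0 + 19×1 + 13×0 + 13×1 + 18×2 + 9×0 + 10×3 = 98
Dev: 10×3 + 19×3 + 13×3 + 13×2 + 18×4 + 9×2 + 10×4 = 282
Noor: 10×4 + 19×4 + 13×1 + 13×3 + 18×0 + 9×3 + 10×2 = 215
Yara: 10×2 + 19×2 + 13×2 + 13×4 + 18×3 + 9×4 + 10×0 = 226
Maya: 10×1 + 19×0 + 13×4 + 13×0 + 18×1 + 9×1 + 10×1 = 99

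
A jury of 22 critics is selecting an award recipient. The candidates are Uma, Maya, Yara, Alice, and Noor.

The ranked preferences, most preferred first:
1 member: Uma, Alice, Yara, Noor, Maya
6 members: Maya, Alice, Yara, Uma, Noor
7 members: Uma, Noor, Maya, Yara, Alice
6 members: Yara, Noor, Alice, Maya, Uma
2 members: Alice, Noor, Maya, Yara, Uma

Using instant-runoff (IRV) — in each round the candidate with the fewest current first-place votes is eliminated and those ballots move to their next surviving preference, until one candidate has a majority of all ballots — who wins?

Maya

Round 1: Uma 8, Maya 6, Yara 6, Alice 2, Noor 0. Noor eliminated.
Round 2: Uma 8, Maya 6, Yara 6, Alice 2. Alice eliminated.
Round 3: Uma 8, Maya 8, Yara 6. Yara eliminated.
Round 4: Uma 8, Maya 14. Maya has a majority (≥12).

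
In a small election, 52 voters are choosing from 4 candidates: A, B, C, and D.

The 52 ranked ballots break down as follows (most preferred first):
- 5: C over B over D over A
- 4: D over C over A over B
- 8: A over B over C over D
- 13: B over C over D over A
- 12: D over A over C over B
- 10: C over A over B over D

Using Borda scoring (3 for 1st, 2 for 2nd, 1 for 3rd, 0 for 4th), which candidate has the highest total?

C

A: 5×0 + 4×1 + 8×3 + 13×0 + 12×2 + 10×2 = 72
B: 5×2 + 4×0 + 8×2 + 13×3 + 12×0 + 10×1 = 75
C: 5×3 + 4×2 + 8×1 + 13×2 + 12×1 + 10×3 = 99
D: 5×1 + 4×3 + 8×0 + 13×1 + 12×3 + 10×0 = 66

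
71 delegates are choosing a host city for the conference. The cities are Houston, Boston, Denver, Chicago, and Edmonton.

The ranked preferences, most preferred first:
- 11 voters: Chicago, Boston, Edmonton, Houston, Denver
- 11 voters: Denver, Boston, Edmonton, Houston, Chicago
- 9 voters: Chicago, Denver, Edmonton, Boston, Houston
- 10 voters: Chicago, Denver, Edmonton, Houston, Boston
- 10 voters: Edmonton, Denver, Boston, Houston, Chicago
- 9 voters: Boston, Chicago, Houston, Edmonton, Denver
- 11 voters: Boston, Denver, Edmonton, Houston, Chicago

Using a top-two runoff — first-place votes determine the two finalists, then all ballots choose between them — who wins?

Round 1 first-place votes: Houston 0, Boston 20, Denver 11, Chicago 30, Edmonton 10. Chicago and Boston advance.
Runoff: Chicago is ranked above Boston on 30 ballots, Boston above Chicago on 41.

Boston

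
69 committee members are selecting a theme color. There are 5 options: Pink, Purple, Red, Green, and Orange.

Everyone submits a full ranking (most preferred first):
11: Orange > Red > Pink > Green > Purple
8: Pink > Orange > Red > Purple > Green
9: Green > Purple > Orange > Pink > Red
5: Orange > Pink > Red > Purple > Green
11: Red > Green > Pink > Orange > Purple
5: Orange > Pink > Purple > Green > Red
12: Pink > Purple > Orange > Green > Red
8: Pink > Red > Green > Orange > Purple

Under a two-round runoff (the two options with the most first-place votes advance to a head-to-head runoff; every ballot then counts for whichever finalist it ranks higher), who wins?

Round 1 first-place votes: Pink 28, Purple 0, Red 11, Green 9, Orange 21. Pink and Orange advance.
Runoff: Pink is ranked above Orange on 39 ballots, Orange above Pink on 30.

Pink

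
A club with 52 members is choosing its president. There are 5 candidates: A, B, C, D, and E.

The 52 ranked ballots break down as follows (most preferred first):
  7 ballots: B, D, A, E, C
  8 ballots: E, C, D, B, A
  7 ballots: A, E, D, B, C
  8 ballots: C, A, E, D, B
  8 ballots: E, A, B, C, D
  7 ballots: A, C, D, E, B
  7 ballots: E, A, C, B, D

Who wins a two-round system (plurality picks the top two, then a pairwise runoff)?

Round 1 first-place votes: A 14, B 7, C 8, D 0, E 23. E and A advance.
Runoff: E is ranked above A on 23 ballots, A above E on 29.

A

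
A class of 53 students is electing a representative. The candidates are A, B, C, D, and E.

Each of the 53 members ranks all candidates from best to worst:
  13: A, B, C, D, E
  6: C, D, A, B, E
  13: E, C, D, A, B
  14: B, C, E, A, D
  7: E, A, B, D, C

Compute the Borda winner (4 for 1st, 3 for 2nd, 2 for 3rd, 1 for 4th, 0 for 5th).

A: 13×4 + 6×2 + 13×1 + 14×1 + 7×3 = 112
B: 13×3 + 6×1 + 13×0 + 14×4 + 7×2 = 115
C: 13×2 + 6×4 + 13×3 + 14×3 + 7×0 = 131
D: 13×1 + 6×3 + 13×2 + 14×0 + 7×1 = 64
E: 13×0 + 6×0 + 13×4 + 14×2 + 7×4 = 108

C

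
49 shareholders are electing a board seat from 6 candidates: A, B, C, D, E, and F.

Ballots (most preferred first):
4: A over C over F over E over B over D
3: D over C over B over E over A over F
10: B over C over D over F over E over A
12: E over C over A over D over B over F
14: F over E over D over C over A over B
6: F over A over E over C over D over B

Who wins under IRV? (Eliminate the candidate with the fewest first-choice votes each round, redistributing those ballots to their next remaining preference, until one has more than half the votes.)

Round 1: A 4, B 10, C 0, D 3, E 12, F 20. C eliminated.
Round 2: A 4, B 10, D 3, E 12, F 20. D eliminated.
Round 3: A 4, B 13, E 12, F 20. A eliminated.
Round 4: B 13, E 12, F 24. E eliminated.
Round 5: B 25, F 24. B has a majority (≥25).

B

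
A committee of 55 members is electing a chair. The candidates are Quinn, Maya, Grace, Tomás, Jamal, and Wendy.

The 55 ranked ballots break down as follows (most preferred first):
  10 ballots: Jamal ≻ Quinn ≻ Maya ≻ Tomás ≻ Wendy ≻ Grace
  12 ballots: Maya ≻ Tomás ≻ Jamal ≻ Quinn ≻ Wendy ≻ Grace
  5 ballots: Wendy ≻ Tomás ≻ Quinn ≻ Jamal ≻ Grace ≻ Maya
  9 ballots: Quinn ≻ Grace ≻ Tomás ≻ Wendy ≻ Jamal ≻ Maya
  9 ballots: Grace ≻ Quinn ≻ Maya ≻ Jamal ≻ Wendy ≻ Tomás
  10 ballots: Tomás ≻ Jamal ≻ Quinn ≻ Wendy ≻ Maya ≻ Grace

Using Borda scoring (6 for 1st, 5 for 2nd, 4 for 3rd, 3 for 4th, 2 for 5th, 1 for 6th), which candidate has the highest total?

Quinn: 10×5 + 12×3 + 5×4 + 9×6 + 9×5 + 10×4 = 245
Maya: 10×4 + 12×6 + 5×1 + 9×1 + 9×4 + 10×2 = 182
Grace: 10×1 + 12×1 + 5×2 + 9×5 + 9×6 + 10×1 = 141
Tomás: 10×3 + 12×5 + 5×5 + 9×4 + 9×1 + 10×6 = 220
Jamal: 10×6 + 12×4 + 5×3 + 9×2 + 9×3 + 10×5 = 218
Wendy: 10×2 + 12×2 + 5×6 + 9×3 + 9×2 + 10×3 = 149

Quinn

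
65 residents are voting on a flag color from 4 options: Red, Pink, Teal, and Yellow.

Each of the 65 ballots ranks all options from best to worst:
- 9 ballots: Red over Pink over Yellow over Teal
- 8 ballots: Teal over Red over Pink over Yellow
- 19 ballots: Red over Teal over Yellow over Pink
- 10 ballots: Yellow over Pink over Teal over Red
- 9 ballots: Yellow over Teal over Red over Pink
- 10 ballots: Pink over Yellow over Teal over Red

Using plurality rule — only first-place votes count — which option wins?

First-place votes: Red 28, Pink 10, Teal 8, Yellow 19.

Red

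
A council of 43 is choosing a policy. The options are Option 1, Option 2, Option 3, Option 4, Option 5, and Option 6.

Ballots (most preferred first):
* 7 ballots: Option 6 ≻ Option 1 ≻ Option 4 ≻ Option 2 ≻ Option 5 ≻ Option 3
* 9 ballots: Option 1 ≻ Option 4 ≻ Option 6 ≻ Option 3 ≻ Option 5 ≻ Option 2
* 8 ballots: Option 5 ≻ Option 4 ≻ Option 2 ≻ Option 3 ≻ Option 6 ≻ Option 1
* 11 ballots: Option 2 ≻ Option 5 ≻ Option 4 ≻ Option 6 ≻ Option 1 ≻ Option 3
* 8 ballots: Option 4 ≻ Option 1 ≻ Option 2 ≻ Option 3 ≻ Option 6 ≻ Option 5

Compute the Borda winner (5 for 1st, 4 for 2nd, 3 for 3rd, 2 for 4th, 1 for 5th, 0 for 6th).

Option 4

Option 1: 7×4 + 9×5 + 8×0 + 11×1 + 8×4 = 116
Option 2: 7×2 + 9×0 + 8×3 + 11×5 + 8×3 = 117
Option 3: 7×0 + 9×2 + 8×2 + 11×0 + 8×2 = 50
Option 4: 7×3 + 9×4 + 8×4 + 11×3 + 8×5 = 162
Option 5: 7×1 + 9×1 + 8×5 + 11×4 + 8×0 = 100
Option 6: 7×5 + 9×3 + 8×1 + 11×2 + 8×1 = 100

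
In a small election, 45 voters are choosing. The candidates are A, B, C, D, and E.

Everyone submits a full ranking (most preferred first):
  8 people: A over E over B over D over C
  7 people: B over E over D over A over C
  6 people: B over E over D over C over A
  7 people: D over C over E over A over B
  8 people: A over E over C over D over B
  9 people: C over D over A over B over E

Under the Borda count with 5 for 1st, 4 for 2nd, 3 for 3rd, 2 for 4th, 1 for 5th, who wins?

A: 8×5 + 7×2 + 6×1 + 7×2 + 8×5 + 9×3 = 141
B: 8×3 + 7×5 + 6×5 + 7×1 + 8×1 + 9×2 = 122
C: 8×1 + 7×1 + 6×2 + 7×4 + 8×3 + 9×5 = 124
D: 8×2 + 7×3 + 6×3 + 7×5 + 8×2 + 9×4 = 142
E: 8×4 + 7×4 + 6×4 + 7×3 + 8×4 + 9×1 = 146

E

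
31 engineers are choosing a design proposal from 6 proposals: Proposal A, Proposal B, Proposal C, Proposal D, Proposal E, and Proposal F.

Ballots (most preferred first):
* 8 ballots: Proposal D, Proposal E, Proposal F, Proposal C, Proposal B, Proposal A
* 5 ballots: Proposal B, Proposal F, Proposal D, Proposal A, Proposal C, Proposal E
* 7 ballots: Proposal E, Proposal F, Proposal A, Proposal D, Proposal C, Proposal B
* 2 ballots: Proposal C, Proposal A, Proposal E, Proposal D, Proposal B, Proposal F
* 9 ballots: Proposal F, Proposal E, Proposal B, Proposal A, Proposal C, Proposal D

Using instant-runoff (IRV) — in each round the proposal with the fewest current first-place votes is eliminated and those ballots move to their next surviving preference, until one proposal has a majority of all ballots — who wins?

Round 1: Proposal A 0, Proposal B 5, Proposal C 2, Proposal D 8, Proposal E 7, Proposal F 9. Proposal A eliminated.
Round 2: Proposal B 5, Proposal C 2, Proposal D 8, Proposal E 7, Proposal F 9. Proposal C eliminated.
Round 3: Proposal B 5, Proposal D 8, Proposal E 9, Proposal F 9. Proposal B eliminated.
Round 4: Proposal D 8, Proposal E 9, Proposal F 14. Proposal D eliminated.
Round 5: Proposal E 17, Proposal F 14. Proposal E has a majority (≥16).

Proposal E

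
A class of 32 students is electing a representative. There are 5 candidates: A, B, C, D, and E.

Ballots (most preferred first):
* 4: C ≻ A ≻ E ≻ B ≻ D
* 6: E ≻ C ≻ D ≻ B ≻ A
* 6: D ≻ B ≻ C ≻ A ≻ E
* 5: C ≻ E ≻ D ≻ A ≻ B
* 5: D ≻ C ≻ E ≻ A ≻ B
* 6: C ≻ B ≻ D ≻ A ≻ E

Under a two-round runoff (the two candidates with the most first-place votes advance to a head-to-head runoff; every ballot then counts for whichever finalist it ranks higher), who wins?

C

Round 1 first-place votes: A 0, B 0, C 15, D 11, E 6. C and D advance.
Runoff: C is ranked above D on 21 ballots, D above C on 11.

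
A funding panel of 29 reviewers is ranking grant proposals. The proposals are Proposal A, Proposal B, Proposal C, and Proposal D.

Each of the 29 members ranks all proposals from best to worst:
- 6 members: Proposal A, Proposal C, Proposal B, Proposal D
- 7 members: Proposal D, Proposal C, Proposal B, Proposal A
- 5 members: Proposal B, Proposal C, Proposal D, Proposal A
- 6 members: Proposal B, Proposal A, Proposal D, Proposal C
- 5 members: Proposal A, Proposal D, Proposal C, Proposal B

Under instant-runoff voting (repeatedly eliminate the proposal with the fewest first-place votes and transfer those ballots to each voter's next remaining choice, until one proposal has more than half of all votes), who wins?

Proposal B

Round 1: Proposal A 11, Proposal B 11, Proposal C 0, Proposal D 7. Proposal C eliminated.
Round 2: Proposal A 11, Proposal B 11, Proposal D 7. Proposal D eliminated.
Round 3: Proposal A 11, Proposal B 18. Proposal B has a majority (≥15).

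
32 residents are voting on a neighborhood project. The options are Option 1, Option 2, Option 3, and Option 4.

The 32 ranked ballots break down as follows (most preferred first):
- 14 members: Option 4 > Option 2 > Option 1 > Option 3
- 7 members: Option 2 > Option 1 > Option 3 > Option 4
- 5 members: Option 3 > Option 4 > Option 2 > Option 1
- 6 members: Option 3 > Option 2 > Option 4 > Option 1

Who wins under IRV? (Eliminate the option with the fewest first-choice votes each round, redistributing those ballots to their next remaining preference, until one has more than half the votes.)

Option 3

Round 1: Option 1 0, Option 2 7, Option 3 11, Option 4 14. Option 1 eliminated.
Round 2: Option 2 7, Option 3 11, Option 4 14. Option 2 eliminated.
Round 3: Option 3 18, Option 4 14. Option 3 has a majority (≥17).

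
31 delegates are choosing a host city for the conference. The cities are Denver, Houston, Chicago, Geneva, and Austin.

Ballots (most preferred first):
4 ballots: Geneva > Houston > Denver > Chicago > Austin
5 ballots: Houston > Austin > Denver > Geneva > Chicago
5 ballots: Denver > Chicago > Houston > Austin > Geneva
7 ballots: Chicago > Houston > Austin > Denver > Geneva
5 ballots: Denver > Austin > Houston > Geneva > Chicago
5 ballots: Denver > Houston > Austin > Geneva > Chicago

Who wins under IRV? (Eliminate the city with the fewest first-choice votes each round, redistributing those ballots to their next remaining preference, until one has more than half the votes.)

Round 1: Denver 15, Houston 5, Chicago 7, Geneva 4, Austin 0. Austin eliminated.
Round 2: Denver 15, Houston 5, Chicago 7, Geneva 4. Geneva eliminated.
Round 3: Denver 15, Houston 9, Chicago 7. Chicago eliminated.
Round 4: Denver 15, Houston 16. Houston has a majority (≥16).

Houston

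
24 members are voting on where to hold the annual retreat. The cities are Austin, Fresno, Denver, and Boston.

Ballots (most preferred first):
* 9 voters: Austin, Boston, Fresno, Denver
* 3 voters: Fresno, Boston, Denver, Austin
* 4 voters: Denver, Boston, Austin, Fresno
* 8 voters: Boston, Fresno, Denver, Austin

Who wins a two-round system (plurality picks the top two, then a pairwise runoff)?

Round 1 first-place votes: Austin 9, Fresno 3, Denver 4, Boston 8. Austin and Boston advance.
Runoff: Austin is ranked above Boston on 9 ballots, Boston above Austin on 15.

Boston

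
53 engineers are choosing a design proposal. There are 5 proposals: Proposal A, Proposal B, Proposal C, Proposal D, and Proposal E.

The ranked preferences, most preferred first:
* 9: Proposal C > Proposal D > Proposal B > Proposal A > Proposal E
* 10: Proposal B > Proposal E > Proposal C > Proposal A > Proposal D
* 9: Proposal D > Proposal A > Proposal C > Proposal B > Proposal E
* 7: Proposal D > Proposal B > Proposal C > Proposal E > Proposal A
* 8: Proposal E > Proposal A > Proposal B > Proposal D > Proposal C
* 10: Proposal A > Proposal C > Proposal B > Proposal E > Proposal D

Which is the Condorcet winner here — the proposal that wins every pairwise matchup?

Proposal A

Proposal A vs Proposal B: 27–26
Proposal A vs Proposal C: 27–26
Proposal A vs Proposal D: 28–25
Proposal A vs Proposal E: 28–25
Proposal A beats every other proposal.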